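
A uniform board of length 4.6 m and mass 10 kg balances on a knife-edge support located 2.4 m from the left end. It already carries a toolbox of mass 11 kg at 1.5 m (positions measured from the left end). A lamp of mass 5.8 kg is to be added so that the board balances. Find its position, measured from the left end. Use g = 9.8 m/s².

Choose the knife-edge support (at 2.4 m from the left end) as the axis so the support reaction has zero arm there.
Beam weight: 10 × 9.8 = 98 N down at 2.3 m → arm 0.1 m, τ = 98 × 0.1 = 9.8 N·m counterclockwise.
Toolbox: 11 × 9.8 = 107.8 N down at 1.5 m → arm 0.9 m, τ = 107.8 × 0.9 = 97.02 N·m counterclockwise.
Net moment of existing loads = 106.8 N·m counterclockwise.
The lamp weighs 5.8 × 9.8 = 56.84 N and must supply an equal clockwise moment, so its lever arm about the knife-edge support is 106.8 / 56.84 = 1.88 m.
That puts it at 2.4 + 1.88 = 4.28 m from the left end.

x ≈ 4.28 m from the left end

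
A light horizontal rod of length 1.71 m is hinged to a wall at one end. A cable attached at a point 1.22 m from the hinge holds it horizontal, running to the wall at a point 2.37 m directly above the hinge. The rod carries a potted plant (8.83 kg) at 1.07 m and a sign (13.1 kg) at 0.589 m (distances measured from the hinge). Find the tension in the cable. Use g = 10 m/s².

Sum moments about the hinge (the unknown hinge reaction has zero arm there).
Potted plant: 8.83 × 10 = 88.3 N down at 1.07 m → arm 1.07 m, τ = 88.3 × 1.07 = 94.48 N·m clockwise.
Sign: 13.1 × 10 = 131 N down at 0.589 m → arm 0.589 m, τ = 131 × 0.589 = 77.16 N·m clockwise.
Total clockwise load moment = 171.6 N·m.
The cable tension T acts at 1.22 m; only its component perpendicular to the rod, T sinθ, produces torque. sinθ = h/√(h²+d²) = 2.37/√(2.37²+1.22²) = 0.8891.
Στ = 0 ⇒ T × 1.22 × 0.8891 = 171.6 ⇒ T = 171.6 / 1.085 = 158 N.

T ≈ 158 N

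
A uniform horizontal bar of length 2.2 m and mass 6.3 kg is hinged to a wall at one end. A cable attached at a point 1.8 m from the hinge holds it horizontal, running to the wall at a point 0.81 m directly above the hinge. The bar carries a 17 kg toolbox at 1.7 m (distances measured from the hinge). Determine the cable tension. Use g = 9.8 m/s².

T ≈ 475 N

Taking torques about the hinge:
Beam weight: 6.3 × 9.8 = 61.74 N down at 1.1 m → arm 1.1 m, τ = 61.74 × 1.1 = 67.91 N·m clockwise.
Toolbox: 17 × 9.8 = 166.6 N down at 1.7 m → arm 1.7 m, τ = 166.6 × 1.7 = 283.2 N·m clockwise.
Total clockwise load moment = 351.1 N·m.
The cable tension T acts at 1.8 m; only its component perpendicular to the bar, T sinθ, produces torque. sinθ = h/√(h²+d²) = 0.81/√(0.81²+1.8²) = 0.4104.
Balancing moments: T × 1.8 × 0.4104 = 351.1, giving T = 351.1 / 0.7387 = 475 N.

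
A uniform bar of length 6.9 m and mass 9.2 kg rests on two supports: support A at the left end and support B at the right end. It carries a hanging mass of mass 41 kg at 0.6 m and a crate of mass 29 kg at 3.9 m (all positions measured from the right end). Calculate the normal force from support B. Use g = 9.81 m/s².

R_B ≈ 536 N

Take moments about support A.
Beam weight: 9.2 × 9.81 = 90.25 N down at 3.45 m → arm 3.45 m, τ = 90.25 × 3.45 = 311.4 N·m clockwise.
Hanging mass: 41 × 9.81 = 402.2 N down at 0.6 m → arm 6.3 m, τ = 402.2 × 6.3 = 2534 N·m clockwise.
Crate: 29 × 9.81 = 284.5 N down at 3.9 m → arm 3 m, τ = 284.5 × 3 = 853.5 N·m clockwise.
Net load moment about support A = 3699 N·m clockwise.
Reaction R at support B is upward at 0 m, arm 6.9 m → moment R × 6.9 counterclockwise.
Balancing moments: R × 6.9 = 3699, giving R = 536 N.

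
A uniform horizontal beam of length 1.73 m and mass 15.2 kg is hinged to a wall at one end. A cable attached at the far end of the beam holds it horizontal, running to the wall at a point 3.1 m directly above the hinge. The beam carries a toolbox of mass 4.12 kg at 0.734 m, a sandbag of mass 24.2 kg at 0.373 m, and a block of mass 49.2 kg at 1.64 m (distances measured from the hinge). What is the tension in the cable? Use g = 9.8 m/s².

T ≈ 687 N

Taking torques about the hinge:
Beam weight: 15.2 × 9.8 = 149 N down at 0.865 m → arm 0.865 m, τ = 149 × 0.865 = 128.9 N·m clockwise.
Toolbox: 4.12 × 9.8 = 40.38 N down at 0.734 m → arm 0.734 m, τ = 40.38 × 0.734 = 29.64 N·m clockwise.
Sandbag: 24.2 × 9.8 = 237.2 N down at 0.373 m → arm 0.373 m, τ = 237.2 × 0.373 = 88.48 N·m clockwise.
Block: 49.2 × 9.8 = 482.2 N down at 1.64 m → arm 1.64 m, τ = 482.2 × 1.64 = 790.8 N·m clockwise.
Total clockwise load moment = 1038 N·m.
The cable tension T acts at 1.73 m; only its component perpendicular to the beam, T sinθ, produces torque. sinθ = h/√(h²+d²) = 3.1/√(3.1²+1.73²) = 0.8732.
Setting net torque to zero: T × 1.73 × 0.8732 = 1038 → T = 1038 / 1.511 = 687 N.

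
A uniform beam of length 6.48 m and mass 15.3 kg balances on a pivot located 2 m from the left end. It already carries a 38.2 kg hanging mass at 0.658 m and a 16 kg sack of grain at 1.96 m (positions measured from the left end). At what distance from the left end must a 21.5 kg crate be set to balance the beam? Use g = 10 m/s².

Taking torques about the pivot (at 2 m from the left end):
Beam weight: 15.3 × 10 = 153 N down at 3.24 m → arm 1.24 m, τ = 153 × 1.24 = 189.7 N·m clockwise.
Hanging mass: 38.2 × 10 = 382 N down at 0.658 m → arm 1.342 m, τ = 382 × 1.342 = 512.6 N·m counterclockwise.
Sack of grain: 16 × 10 = 160 N down at 1.96 m → arm 0.04 m, τ = 160 × 0.04 = 6.4 N·m counterclockwise.
Net moment of existing loads = 329.3 N·m counterclockwise.
The crate weighs 21.5 × 10 = 215 N and must supply an equal clockwise moment, so its lever arm about the pivot is 329.3 / 215 = 1.53 m.
That puts it at 2 + 1.53 = 3.53 m from the left end.

x ≈ 3.53 m from the left end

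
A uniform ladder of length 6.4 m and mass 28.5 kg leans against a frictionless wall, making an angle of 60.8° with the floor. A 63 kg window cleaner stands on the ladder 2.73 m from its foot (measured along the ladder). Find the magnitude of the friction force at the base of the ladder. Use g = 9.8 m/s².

f ≈ 225 N

Taking torques about the foot of the ladder:
Ladder weight 28.5×9.8 = 279.3 N acts at 3.2 m along the ladder; its horizontal arm is 3.2·cos60.8° = 1.561 m → τ = 436 N·m clockwise.
Window cleaner: 63×9.8 = 617.4 N at 2.73 m → arm 1.332 m → τ = 822.4 N·m clockwise.
Wall normal N acts horizontally at the top; its moment arm is the height L sinθ = 6.4·sin60.8° = 5.587 m, counterclockwise.
For rotational equilibrium, N × 5.587 = 1258, so N = 225 N.
ΣFx = 0: friction at the foot balances the wall's push, so f = N_wall = 225 N.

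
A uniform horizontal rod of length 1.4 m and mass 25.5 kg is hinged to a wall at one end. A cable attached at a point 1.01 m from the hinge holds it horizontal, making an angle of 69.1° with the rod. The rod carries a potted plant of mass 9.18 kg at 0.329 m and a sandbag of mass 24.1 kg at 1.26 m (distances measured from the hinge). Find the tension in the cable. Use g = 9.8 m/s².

T ≈ 532 N

Sum moments about the hinge (the unknown hinge reaction has zero arm there).
Beam weight: 25.5 × 9.8 = 249.9 N down at 0.7 m → arm 0.7 m, τ = 249.9 × 0.7 = 174.9 N·m clockwise.
Potted plant: 9.18 × 9.8 = 89.96 N down at 0.329 m → arm 0.329 m, τ = 89.96 × 0.329 = 29.6 N·m clockwise.
Sandbag: 24.1 × 9.8 = 236.2 N down at 1.26 m → arm 1.26 m, τ = 236.2 × 1.26 = 297.6 N·m clockwise.
Total clockwise load moment = 502.1 N·m.
The cable tension T acts at 1.01 m; only its component perpendicular to the rod, T sinθ, produces torque. sin 69.1° = 0.9342.
Balancing moments: T × 1.01 × 0.9342 = 502.1, giving T = 502.1 / 0.9435 = 532 N.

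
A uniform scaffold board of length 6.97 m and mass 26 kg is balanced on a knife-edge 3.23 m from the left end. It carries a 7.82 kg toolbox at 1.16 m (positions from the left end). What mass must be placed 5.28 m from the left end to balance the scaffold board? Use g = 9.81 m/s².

m ≈ 4.66 kg

Taking torques about the knife-edge (at 3.23 m from the left end):
Beam weight: 26 × 9.81 = 255.1 N down at 3.485 m → arm 0.255 m, τ = 255.1 × 0.255 = 65.05 N·m clockwise.
Toolbox: 7.82 × 9.81 = 76.71 N down at 1.16 m → arm 2.07 m, τ = 76.71 × 2.07 = 158.8 N·m counterclockwise.
Net moment of known loads = 93.75 N·m counterclockwise.
An unknown mass m at 5.28 m has arm 2.05 m; its moment is m·g·2.05 clockwise.
Setting net torque to zero: m × 9.81 × 2.05 = 93.75 → m = 93.75 / (9.81 × 2.05) = 4.66 kg.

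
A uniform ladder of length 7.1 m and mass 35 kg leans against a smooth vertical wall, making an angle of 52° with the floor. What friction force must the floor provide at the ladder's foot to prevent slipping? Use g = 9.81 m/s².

Choose the foot of the ladder as the axis so the floor normal and friction both act there and drop out.
Ladder weight 35×9.81 = 343.4 N acts at 3.55 m along the ladder; its horizontal arm is 3.55·cos52° = 2.186 m → τ = 750.7 N·m clockwise.
Wall normal N acts horizontally at the top; its moment arm is the height L sinθ = 7.1·sin52° = 5.595 m, counterclockwise.
Balancing moments: N × 5.595 = 750.7, giving N = 134 N.
ΣFx = 0: friction at the foot balances the wall's push, so f = N_wall = 134 N.

f ≈ 134 N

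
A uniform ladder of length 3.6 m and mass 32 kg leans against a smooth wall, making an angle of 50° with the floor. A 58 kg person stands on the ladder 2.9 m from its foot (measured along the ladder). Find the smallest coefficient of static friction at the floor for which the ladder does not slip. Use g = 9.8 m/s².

About the foot of the ladder:
Ladder weight 32×9.8 = 313.6 N acts at 1.8 m along the ladder; its horizontal arm is 1.8·cos50° = 1.157 m → τ = 362.8 N·m clockwise.
Person: 58×9.8 = 568.4 N at 2.9 m → arm 1.864 m → τ = 1059 N·m clockwise.
Wall normal N acts horizontally at the top; its moment arm is the height L sinθ = 3.6·sin50° = 2.758 m, counterclockwise.
For rotational equilibrium, N × 2.758 = 1422, so N = 515.6 N.
ΣFx = 0 ⇒ f = N_wall = 515.6 N. ΣFy = 0 ⇒ N_floor = 882 N.
μ_min = f / N_floor = 515.6 / 882 = 0.585.

μ_min ≈ 0.585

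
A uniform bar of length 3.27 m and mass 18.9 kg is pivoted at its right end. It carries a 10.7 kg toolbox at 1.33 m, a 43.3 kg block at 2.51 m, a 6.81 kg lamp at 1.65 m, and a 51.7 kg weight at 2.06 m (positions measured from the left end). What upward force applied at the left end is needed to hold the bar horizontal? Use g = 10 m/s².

F ≈ 484 N

Choose the right end as the axis so the unknown pivot reaction has zero arm there.
Beam weight: 18.9 × 10 = 189 N down at 1.635 m → arm 1.635 m, τ = 189 × 1.635 = 309 N·m counterclockwise.
Toolbox: 10.7 × 10 = 107 N down at 1.33 m → arm 1.94 m, τ = 107 × 1.94 = 207.6 N·m counterclockwise.
Block: 43.3 × 10 = 433 N down at 2.51 m → arm 0.76 m, τ = 433 × 0.76 = 329.1 N·m counterclockwise.
Lamp: 6.81 × 10 = 68.1 N down at 1.65 m → arm 1.62 m, τ = 68.1 × 1.62 = 110.3 N·m counterclockwise.
Weight: 51.7 × 10 = 517 N down at 2.06 m → arm 1.21 m, τ = 517 × 1.21 = 625.6 N·m counterclockwise.
Net moment of the loads = 1582 N·m counterclockwise.
The upward force F acts at the left end, arm 3.27 m, giving F × 3.27 clockwise.
For rotational equilibrium, F × 3.27 = 1582, so F = 1582 / 3.27 = 484 N.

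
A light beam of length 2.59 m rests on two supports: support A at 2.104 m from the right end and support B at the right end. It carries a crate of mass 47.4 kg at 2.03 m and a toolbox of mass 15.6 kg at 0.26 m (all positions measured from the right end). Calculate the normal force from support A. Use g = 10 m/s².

Take moments about support B.
Crate: 47.4 × 10 = 474 N down at 2.03 m → arm 2.03 m, τ = 474 × 2.03 = 962.2 N·m counterclockwise.
Toolbox: 15.6 × 10 = 156 N down at 0.26 m → arm 0.26 m, τ = 156 × 0.26 = 40.56 N·m counterclockwise.
Net load moment about support B = 1003 N·m counterclockwise.
Reaction R at support A is upward at 2.104 m, arm 2.104 m → moment R × 2.104 clockwise.
Setting net torque to zero: R × 2.104 = 1003 → R = 477 N.

R_A ≈ 477 N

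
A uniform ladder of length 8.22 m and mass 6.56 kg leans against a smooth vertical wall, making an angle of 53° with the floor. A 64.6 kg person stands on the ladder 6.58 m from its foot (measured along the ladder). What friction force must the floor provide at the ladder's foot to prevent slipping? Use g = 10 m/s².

Taking torques about the foot of the ladder:
Ladder weight 6.56×10 = 65.6 N acts at 4.11 m along the ladder; its horizontal arm is 4.11·cos53° = 2.473 m → τ = 162.2 N·m clockwise.
Person: 64.6×10 = 646 N at 6.58 m → arm 3.96 m → τ = 2558 N·m clockwise.
Wall normal N acts horizontally at the top; its moment arm is the height L sinθ = 8.22·sin53° = 6.565 m, counterclockwise.
Στ = 0 ⇒ N × 6.565 = 2720 ⇒ N = 414 N.
ΣFx = 0: friction at the foot balances the wall's push, so f = N_wall = 414 N.

f ≈ 414 N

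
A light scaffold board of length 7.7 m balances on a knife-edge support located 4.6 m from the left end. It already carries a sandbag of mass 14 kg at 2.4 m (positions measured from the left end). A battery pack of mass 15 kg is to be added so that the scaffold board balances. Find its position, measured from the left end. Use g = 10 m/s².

x ≈ 6.65 m from the left end

About the knife-edge support (at 4.6 m from the left end):
Sandbag: 14 × 10 = 140 N down at 2.4 m → arm 2.2 m, τ = 140 × 2.2 = 308 N·m counterclockwise.
Net moment of existing loads = 308 N·m counterclockwise.
The battery pack weighs 15 × 10 = 150 N and must supply an equal clockwise moment, so its lever arm about the knife-edge support is 308 / 150 = 2.05 m.
That puts it at 4.6 + 2.05 = 6.65 m from the left end.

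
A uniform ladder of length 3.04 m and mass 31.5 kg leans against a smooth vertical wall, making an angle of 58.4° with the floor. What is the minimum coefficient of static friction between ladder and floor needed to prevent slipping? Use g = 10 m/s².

μ_min ≈ 0.308

Sum moments about the foot of the ladder (the floor normal and friction both act there and drop out).
Ladder weight 31.5×10 = 315 N acts at 1.52 m along the ladder; its horizontal arm is 1.52·cos58.4° = 0.7965 m → τ = 250.9 N·m clockwise.
Wall normal N acts horizontally at the top; its moment arm is the height L sinθ = 3.04·sin58.4° = 2.589 m, counterclockwise.
Balancing moments: N × 2.589 = 250.9, giving N = 96.91 N.
ΣFx = 0 ⇒ f = N_wall = 96.91 N. ΣFy = 0 ⇒ N_floor = 315 N.
μ_min = f / N_floor = 96.91 / 315 = 0.308.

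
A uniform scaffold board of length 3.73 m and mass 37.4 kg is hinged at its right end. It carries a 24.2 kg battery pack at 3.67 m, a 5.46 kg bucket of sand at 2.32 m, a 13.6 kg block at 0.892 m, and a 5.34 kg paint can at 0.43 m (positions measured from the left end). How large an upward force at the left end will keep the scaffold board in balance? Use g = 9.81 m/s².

F ≈ 355 N

Sum moments about the right end (the unknown pivot reaction has zero arm there).
Beam weight: 37.4 × 9.81 = 366.9 N down at 1.865 m → arm 1.865 m, τ = 366.9 × 1.865 = 684.3 N·m counterclockwise.
Battery pack: 24.2 × 9.81 = 237.4 N down at 3.67 m → arm 0.06 m, τ = 237.4 × 0.06 = 14.24 N·m counterclockwise.
Bucket of sand: 5.46 × 9.81 = 53.56 N down at 2.32 m → arm 1.41 m, τ = 53.56 × 1.41 = 75.52 N·m counterclockwise.
Block: 13.6 × 9.81 = 133.4 N down at 0.892 m → arm 2.838 m, τ = 133.4 × 2.838 = 378.6 N·m counterclockwise.
Paint can: 5.34 × 9.81 = 52.39 N down at 0.43 m → arm 3.3 m, τ = 52.39 × 3.3 = 172.9 N·m counterclockwise.
Net moment of the loads = 1326 N·m counterclockwise.
The upward force F acts at the left end, arm 3.73 m, giving F × 3.73 clockwise.
Setting net torque to zero: F × 3.73 = 1326 → F = 1326 / 3.73 = 355 N.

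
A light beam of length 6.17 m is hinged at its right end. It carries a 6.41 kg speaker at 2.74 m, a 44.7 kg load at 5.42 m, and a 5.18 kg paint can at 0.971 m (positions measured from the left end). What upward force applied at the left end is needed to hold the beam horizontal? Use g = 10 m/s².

Take moments about the right end.
Speaker: 6.41 × 10 = 64.1 N down at 2.74 m → arm 3.43 m, τ = 64.1 × 3.43 = 219.9 N·m counterclockwise.
Load: 44.7 × 10 = 447 N down at 5.42 m → arm 0.75 m, τ = 447 × 0.75 = 335.2 N·m counterclockwise.
Paint can: 5.18 × 10 = 51.8 N down at 0.971 m → arm 5.199 m, τ = 51.8 × 5.199 = 269.3 N·m counterclockwise.
Net moment of the loads = 824.4 N·m counterclockwise.
The upward force F acts at the left end, arm 6.17 m, giving F × 6.17 clockwise.
Setting net torque to zero: F × 6.17 = 824.4 → F = 824.4 / 6.17 = 134 N.

F ≈ 134 N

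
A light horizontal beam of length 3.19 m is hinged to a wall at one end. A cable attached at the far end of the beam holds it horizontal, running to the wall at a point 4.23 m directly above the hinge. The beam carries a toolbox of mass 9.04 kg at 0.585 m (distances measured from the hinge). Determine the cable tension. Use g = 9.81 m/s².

T ≈ 20.4 N

Taking torques about the hinge:
Toolbox: 9.04 × 9.81 = 88.68 N down at 0.585 m → arm 0.585 m, τ = 88.68 × 0.585 = 51.88 N·m clockwise.
Total clockwise load moment = 51.88 N·m.
The cable tension T acts at 3.19 m; only its component perpendicular to the beam, T sinθ, produces torque. sinθ = h/√(h²+d²) = 4.23/√(4.23²+3.19²) = 0.7984.
Setting net torque to zero: T × 3.19 × 0.7984 = 51.88 → T = 51.88 / 2.547 = 20.4 N.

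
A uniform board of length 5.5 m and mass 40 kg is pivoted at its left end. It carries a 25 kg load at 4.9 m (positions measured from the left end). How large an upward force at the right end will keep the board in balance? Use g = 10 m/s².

Sum moments about the left end (the unknown pivot reaction has zero arm there).
Beam weight: 40 × 10 = 400 N down at 2.75 m → arm 2.75 m, τ = 400 × 2.75 = 1100 N·m clockwise.
Load: 25 × 10 = 250 N down at 4.9 m → arm 4.9 m, τ = 250 × 4.9 = 1225 N·m clockwise.
Net moment of the loads = 2325 N·m clockwise.
The upward force F acts at the right end, arm 5.5 m, giving F × 5.5 counterclockwise.
For rotational equilibrium, F × 5.5 = 2325, so F = 2325 / 5.5 = 423 N.

F ≈ 423 N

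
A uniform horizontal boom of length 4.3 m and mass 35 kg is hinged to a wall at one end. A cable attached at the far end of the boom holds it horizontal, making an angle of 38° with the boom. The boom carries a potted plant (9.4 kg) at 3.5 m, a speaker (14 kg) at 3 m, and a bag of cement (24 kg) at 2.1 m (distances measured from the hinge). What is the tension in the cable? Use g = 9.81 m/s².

About the hinge:
Beam weight: 35 × 9.81 = 343.4 N down at 2.15 m → arm 2.15 m, τ = 343.4 × 2.15 = 738.3 N·m clockwise.
Potted plant: 9.4 × 9.81 = 92.21 N down at 3.5 m → arm 3.5 m, τ = 92.21 × 3.5 = 322.7 N·m clockwise.
Speaker: 14 × 9.81 = 137.3 N down at 3 m → arm 3 m, τ = 137.3 × 3 = 411.9 N·m clockwise.
Bag of cement: 24 × 9.81 = 235.4 N down at 2.1 m → arm 2.1 m, τ = 235.4 × 2.1 = 494.3 N·m clockwise.
Total clockwise load moment = 1967 N·m.
The cable tension T acts at 4.3 m; only its component perpendicular to the boom, T sinθ, produces torque. sin 38° = 0.6157.
Setting net torque to zero: T × 4.3 × 0.6157 = 1967 → T = 1967 / 2.648 = 743 N.

T ≈ 743 N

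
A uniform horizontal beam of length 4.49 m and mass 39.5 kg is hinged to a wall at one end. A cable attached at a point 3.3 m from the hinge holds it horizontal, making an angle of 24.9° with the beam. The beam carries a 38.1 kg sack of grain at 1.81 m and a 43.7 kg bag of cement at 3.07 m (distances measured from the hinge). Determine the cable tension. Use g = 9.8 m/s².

Choose the hinge as the axis so the unknown hinge reaction has zero arm there.
Beam weight: 39.5 × 9.8 = 387.1 N down at 2.245 m → arm 2.245 m, τ = 387.1 × 2.245 = 869 N·m clockwise.
Sack of grain: 38.1 × 9.8 = 373.4 N down at 1.81 m → arm 1.81 m, τ = 373.4 × 1.81 = 675.9 N·m clockwise.
Bag of cement: 43.7 × 9.8 = 428.3 N down at 3.07 m → arm 3.07 m, τ = 428.3 × 3.07 = 1315 N·m clockwise.
Total clockwise load moment = 2860 N·m.
The cable tension T acts at 3.3 m; only its component perpendicular to the beam, T sinθ, produces torque. sin 24.9° = 0.421.
Balancing moments: T × 3.3 × 0.421 = 2860, giving T = 2860 / 1.389 = 2060 N.

T ≈ 2060 N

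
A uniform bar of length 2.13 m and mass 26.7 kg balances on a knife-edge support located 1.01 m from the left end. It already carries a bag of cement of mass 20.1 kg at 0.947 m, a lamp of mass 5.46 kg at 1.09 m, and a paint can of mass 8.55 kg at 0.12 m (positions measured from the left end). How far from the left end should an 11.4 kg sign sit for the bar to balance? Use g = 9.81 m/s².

x ≈ 1.62 m from the left end

Take moments about the knife-edge support (at 1.01 m from the left end).
Beam weight: 26.7 × 9.81 = 261.9 N down at 1.065 m → arm 0.055 m, τ = 261.9 × 0.055 = 14.4 N·m clockwise.
Bag of cement: 20.1 × 9.81 = 197.2 N down at 0.947 m → arm 0.063 m, τ = 197.2 × 0.063 = 12.42 N·m counterclockwise.
Lamp: 5.46 × 9.81 = 53.56 N down at 1.09 m → arm 0.08 m, τ = 53.56 × 0.08 = 4.285 N·m clockwise.
Paint can: 8.55 × 9.81 = 83.88 N down at 0.12 m → arm 0.89 m, τ = 83.88 × 0.89 = 74.65 N·m counterclockwise.
Net moment of existing loads = 68.39 N·m counterclockwise.
The sign weighs 11.4 × 9.81 = 111.8 N and must supply an equal clockwise moment, so its lever arm about the knife-edge support is 68.39 / 111.8 = 0.612 m.
That puts it at 1.01 + 0.612 = 1.62 m from the left end.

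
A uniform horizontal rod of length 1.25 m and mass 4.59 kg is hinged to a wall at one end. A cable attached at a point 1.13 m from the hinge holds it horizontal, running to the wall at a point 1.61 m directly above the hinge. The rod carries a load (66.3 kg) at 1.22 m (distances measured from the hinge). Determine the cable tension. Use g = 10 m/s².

Choose the hinge as the axis so the unknown hinge reaction has zero arm there.
Beam weight: 4.59 × 10 = 45.9 N down at 0.625 m → arm 0.625 m, τ = 45.9 × 0.625 = 28.69 N·m clockwise.
Load: 66.3 × 10 = 663 N down at 1.22 m → arm 1.22 m, τ = 663 × 1.22 = 808.9 N·m clockwise.
Total clockwise load moment = 837.6 N·m.
The cable tension T acts at 1.13 m; only its component perpendicular to the rod, T sinθ, produces torque. sinθ = h/√(h²+d²) = 1.61/√(1.61²+1.13²) = 0.8185.
Στ = 0 ⇒ T × 1.13 × 0.8185 = 837.6 ⇒ T = 837.6 / 0.9249 = 906 N.

T ≈ 906 N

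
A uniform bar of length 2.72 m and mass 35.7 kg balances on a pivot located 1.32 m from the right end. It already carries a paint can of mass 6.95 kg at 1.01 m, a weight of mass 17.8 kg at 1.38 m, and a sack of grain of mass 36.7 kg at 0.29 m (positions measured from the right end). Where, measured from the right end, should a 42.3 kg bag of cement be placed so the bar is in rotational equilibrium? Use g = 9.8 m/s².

Sum moments about the pivot (at 1.32 m from the right end) (the support reaction has zero arm there).
Beam weight: 35.7 × 9.8 = 349.9 N down at 1.36 m → arm 0.04 m, τ = 349.9 × 0.04 = 14 N·m counterclockwise.
Paint can: 6.95 × 9.8 = 68.11 N down at 1.01 m → arm 0.31 m, τ = 68.11 × 0.31 = 21.11 N·m clockwise.
Weight: 17.8 × 9.8 = 174.4 N down at 1.38 m → arm 0.06 m, τ = 174.4 × 0.06 = 10.46 N·m counterclockwise.
Sack of grain: 36.7 × 9.8 = 359.7 N down at 0.29 m → arm 1.03 m, τ = 359.7 × 1.03 = 370.5 N·m clockwise.
Net moment of existing loads = 367.1 N·m clockwise.
The bag of cement weighs 42.3 × 9.8 = 414.5 N and must supply an equal counterclockwise moment, so its lever arm about the pivot is 367.1 / 414.5 = 0.886 m.
That puts it at 1.32 + 0.886 = 2.21 m from the right end.

x ≈ 2.21 m from the right end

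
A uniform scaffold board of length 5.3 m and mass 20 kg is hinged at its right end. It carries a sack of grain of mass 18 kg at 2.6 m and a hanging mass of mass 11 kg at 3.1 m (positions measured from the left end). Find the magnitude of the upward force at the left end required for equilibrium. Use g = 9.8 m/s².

Take moments about the right end.
Beam weight: 20 × 9.8 = 196 N down at 2.65 m → arm 2.65 m, τ = 196 × 2.65 = 519.4 N·m counterclockwise.
Sack of grain: 18 × 9.8 = 176.4 N down at 2.6 m → arm 2.7 m, τ = 176.4 × 2.7 = 476.3 N·m counterclockwise.
Hanging mass: 11 × 9.8 = 107.8 N down at 3.1 m → arm 2.2 m, τ = 107.8 × 2.2 = 237.2 N·m counterclockwise.
Net moment of the loads = 1233 N·m counterclockwise.
The upward force F acts at the left end, arm 5.3 m, giving F × 5.3 clockwise.
Στ = 0 ⇒ F × 5.3 = 1233 ⇒ F = 1233 / 5.3 = 233 N.

F ≈ 233 N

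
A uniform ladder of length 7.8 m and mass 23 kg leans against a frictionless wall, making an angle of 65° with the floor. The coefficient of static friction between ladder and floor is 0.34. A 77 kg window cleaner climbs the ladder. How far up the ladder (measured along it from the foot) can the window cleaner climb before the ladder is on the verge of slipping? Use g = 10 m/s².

Choose the foot of the ladder as the axis so the floor normal and friction both act there and drop out.
Ladder weight 23×10 = 230 N acts at 3.9 m along the ladder; its horizontal arm is 3.9·cos65° = 1.648 m → τ = 379 N·m clockwise.
Window cleaner weight 77×10 = 770 N at distance d → arm d·cos65° → τ = 770·d·0.4226 clockwise.
Wall normal N at the top has arm L sinθ = 7.069 m counterclockwise, so Στ = 0 gives N·7.069 = 379 + 325.4·d.
ΣFy = 0 ⇒ N_floor = 1000 N, so the maximum friction is μ_s·N_floor = 0.34×1000 = 340 N. ΣFx = 0 ⇒ N_wall = f, so at the slipping point N = 340 N.
Substituting: 340×7.069 = 379 + 325.4·d ⇒ d = (2403 − 379) / 325.4 = 6.22 m.

d ≈ 6.22 m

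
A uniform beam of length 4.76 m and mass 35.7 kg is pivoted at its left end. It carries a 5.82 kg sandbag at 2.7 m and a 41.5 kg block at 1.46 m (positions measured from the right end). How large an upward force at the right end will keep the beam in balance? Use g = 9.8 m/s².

F ≈ 482 N

Sum moments about the left end (the unknown pivot reaction has zero arm there).
Beam weight: 35.7 × 9.8 = 349.9 N down at 2.38 m → arm 2.38 m, τ = 349.9 × 2.38 = 832.8 N·m clockwise.
Sandbag: 5.82 × 9.8 = 57.04 N down at 2.7 m → arm 2.06 m, τ = 57.04 × 2.06 = 117.5 N·m clockwise.
Block: 41.5 × 9.8 = 406.7 N down at 1.46 m → arm 3.3 m, τ = 406.7 × 3.3 = 1342 N·m clockwise.
Net moment of the loads = 2292 N·m clockwise.
The upward force F acts at the right end, arm 4.76 m, giving F × 4.76 counterclockwise.
Setting net torque to zero: F × 4.76 = 2292 → F = 2292 / 4.76 = 482 N.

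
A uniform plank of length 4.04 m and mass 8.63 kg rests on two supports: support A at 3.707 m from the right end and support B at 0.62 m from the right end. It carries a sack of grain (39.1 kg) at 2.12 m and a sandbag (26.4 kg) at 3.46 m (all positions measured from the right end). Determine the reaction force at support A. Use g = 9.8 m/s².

R_A ≈ 463 N

About support B:
Beam weight: 8.63 × 9.8 = 84.57 N down at 2.02 m → arm 1.4 m, τ = 84.57 × 1.4 = 118.4 N·m counterclockwise.
Sack of grain: 39.1 × 9.8 = 383.2 N down at 2.12 m → arm 1.5 m, τ = 383.2 × 1.5 = 574.8 N·m counterclockwise.
Sandbag: 26.4 × 9.8 = 258.7 N down at 3.46 m → arm 2.84 m, τ = 258.7 × 2.84 = 734.7 N·m counterclockwise.
Net load moment about support B = 1428 N·m counterclockwise.
Reaction R at support A is upward at 3.707 m, arm 3.087 m → moment R × 3.087 clockwise.
Balancing moments: R × 3.087 = 1428, giving R = 463 N.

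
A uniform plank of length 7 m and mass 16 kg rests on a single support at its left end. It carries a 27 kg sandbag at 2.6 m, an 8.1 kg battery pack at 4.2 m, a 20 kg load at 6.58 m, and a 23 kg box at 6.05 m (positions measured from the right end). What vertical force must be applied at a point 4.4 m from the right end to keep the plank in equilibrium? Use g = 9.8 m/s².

F ≈ 858 N

Taking torques about the left end:
Beam weight: 16 × 9.8 = 156.8 N down at 3.5 m → arm 3.5 m, τ = 156.8 × 3.5 = 548.8 N·m clockwise.
Sandbag: 27 × 9.8 = 264.6 N down at 2.6 m → arm 4.4 m, τ = 264.6 × 4.4 = 1164 N·m clockwise.
Battery pack: 8.1 × 9.8 = 79.38 N down at 4.2 m → arm 2.8 m, τ = 79.38 × 2.8 = 222.3 N·m clockwise.
Load: 20 × 9.8 = 196 N down at 6.58 m → arm 0.42 m, τ = 196 × 0.42 = 82.32 N·m clockwise.
Box: 23 × 9.8 = 225.4 N down at 6.05 m → arm 0.95 m, τ = 225.4 × 0.95 = 214.1 N·m clockwise.
Net moment of the loads = 2232 N·m clockwise.
The upward force F acts at a point 4.4 m from the right end, arm 2.6 m, giving F × 2.6 counterclockwise.
Setting net torque to zero: F × 2.6 = 2232 → F = 2232 / 2.6 = 858 N.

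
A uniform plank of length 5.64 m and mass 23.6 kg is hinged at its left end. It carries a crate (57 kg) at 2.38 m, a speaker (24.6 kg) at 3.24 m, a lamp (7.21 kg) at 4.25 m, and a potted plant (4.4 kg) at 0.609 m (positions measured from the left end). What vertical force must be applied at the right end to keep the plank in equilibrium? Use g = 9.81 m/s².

Sum moments about the left end (the unknown pivot reaction has zero arm there).
Beam weight: 23.6 × 9.81 = 231.5 N down at 2.82 m → arm 2.82 m, τ = 231.5 × 2.82 = 652.8 N·m clockwise.
Crate: 57 × 9.81 = 559.2 N down at 2.38 m → arm 2.38 m, τ = 559.2 × 2.38 = 1331 N·m clockwise.
Speaker: 24.6 × 9.81 = 241.3 N down at 3.24 m → arm 3.24 m, τ = 241.3 × 3.24 = 781.8 N·m clockwise.
Lamp: 7.21 × 9.81 = 70.73 N down at 4.25 m → arm 4.25 m, τ = 70.73 × 4.25 = 300.6 N·m clockwise.
Potted plant: 4.4 × 9.81 = 43.16 N down at 0.609 m → arm 0.609 m, τ = 43.16 × 0.609 = 26.28 N·m clockwise.
Net moment of the loads = 3092 N·m clockwise.
The upward force F acts at the right end, arm 5.64 m, giving F × 5.64 counterclockwise.
Balancing moments: F × 5.64 = 3092, giving F = 3092 / 5.64 = 548 N.

F ≈ 548 N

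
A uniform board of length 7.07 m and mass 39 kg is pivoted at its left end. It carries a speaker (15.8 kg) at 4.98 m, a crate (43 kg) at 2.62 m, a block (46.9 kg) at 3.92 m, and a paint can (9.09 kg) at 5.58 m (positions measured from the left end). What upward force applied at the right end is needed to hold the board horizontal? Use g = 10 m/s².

F ≈ 797 N

Taking torques about the left end:
Beam weight: 39 × 10 = 390 N down at 3.535 m → arm 3.535 m, τ = 390 × 3.535 = 1379 N·m clockwise.
Speaker: 15.8 × 10 = 158 N down at 4.98 m → arm 4.98 m, τ = 158 × 4.98 = 786.8 N·m clockwise.
Crate: 43 × 10 = 430 N down at 2.62 m → arm 2.62 m, τ = 430 × 2.62 = 1127 N·m clockwise.
Block: 46.9 × 10 = 469 N down at 3.92 m → arm 3.92 m, τ = 469 × 3.92 = 1838 N·m clockwise.
Paint can: 9.09 × 10 = 90.9 N down at 5.58 m → arm 5.58 m, τ = 90.9 × 5.58 = 507.2 N·m clockwise.
Net moment of the loads = 5638 N·m clockwise.
The upward force F acts at the right end, arm 7.07 m, giving F × 7.07 counterclockwise.
Στ = 0 ⇒ F × 7.07 = 5638 ⇒ F = 5638 / 7.07 = 797 N.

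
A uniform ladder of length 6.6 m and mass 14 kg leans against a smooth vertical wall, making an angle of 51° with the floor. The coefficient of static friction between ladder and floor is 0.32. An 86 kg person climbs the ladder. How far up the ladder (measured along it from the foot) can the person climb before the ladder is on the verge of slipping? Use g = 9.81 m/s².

d ≈ 2.5 m

Taking torques about the foot of the ladder:
Ladder weight 14×9.81 = 137.3 N acts at 3.3 m along the ladder; its horizontal arm is 3.3·cos51° = 2.077 m → τ = 285.2 N·m clockwise.
Person weight 86×9.81 = 843.7 N at distance d → arm d·cos51° → τ = 843.7·d·0.6293 clockwise.
Wall normal N at the top has arm L sinθ = 5.129 m counterclockwise, so Στ = 0 gives N·5.129 = 285.2 + 530.9·d.
ΣFy = 0 ⇒ N_floor = 981 N, so the maximum friction is μ_s·N_floor = 0.32×981 = 313.9 N. ΣFx = 0 ⇒ N_wall = f, so at the slipping point N = 313.9 N.
Substituting: 313.9×5.129 = 285.2 + 530.9·d ⇒ d = (1610 − 285.2) / 530.9 = 2.5 m.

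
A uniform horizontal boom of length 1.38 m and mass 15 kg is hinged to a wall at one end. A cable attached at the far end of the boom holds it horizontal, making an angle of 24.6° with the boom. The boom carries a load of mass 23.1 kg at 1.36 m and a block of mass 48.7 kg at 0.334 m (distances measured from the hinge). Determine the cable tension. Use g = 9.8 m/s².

T ≈ 990 N

About the hinge:
Beam weight: 15 × 9.8 = 147 N down at 0.69 m → arm 0.69 m, τ = 147 × 0.69 = 101.4 N·m clockwise.
Load: 23.1 × 9.8 = 226.4 N down at 1.36 m → arm 1.36 m, τ = 226.4 × 1.36 = 307.9 N·m clockwise.
Block: 48.7 × 9.8 = 477.3 N down at 0.334 m → arm 0.334 m, τ = 477.3 × 0.334 = 159.4 N·m clockwise.
Total clockwise load moment = 568.7 N·m.
The cable tension T acts at 1.38 m; only its component perpendicular to the boom, T sinθ, produces torque. sin 24.6° = 0.4163.
Στ = 0 ⇒ T × 1.38 × 0.4163 = 568.7 ⇒ T = 568.7 / 0.5745 = 990 N.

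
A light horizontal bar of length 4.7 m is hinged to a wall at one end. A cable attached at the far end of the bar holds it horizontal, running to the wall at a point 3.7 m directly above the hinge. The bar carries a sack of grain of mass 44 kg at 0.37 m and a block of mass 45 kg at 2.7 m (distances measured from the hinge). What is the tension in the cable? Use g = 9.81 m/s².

T ≈ 465 N

Take moments about the hinge.
Sack of grain: 44 × 9.81 = 431.6 N down at 0.37 m → arm 0.37 m, τ = 431.6 × 0.37 = 159.7 N·m clockwise.
Block: 45 × 9.81 = 441.5 N down at 2.7 m → arm 2.7 m, τ = 441.5 × 2.7 = 1192 N·m clockwise.
Total clockwise load moment = 1352 N·m.
The cable tension T acts at 4.7 m; only its component perpendicular to the bar, T sinθ, produces torque. sinθ = h/√(h²+d²) = 3.7/√(3.7²+4.7²) = 0.6186.
For rotational equilibrium, T × 4.7 × 0.6186 = 1352, so T = 1352 / 2.907 = 465 N.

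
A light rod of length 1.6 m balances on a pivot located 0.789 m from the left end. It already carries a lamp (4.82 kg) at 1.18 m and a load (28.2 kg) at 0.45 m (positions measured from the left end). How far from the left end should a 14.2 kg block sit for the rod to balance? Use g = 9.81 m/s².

About the pivot (at 0.789 m from the left end):
Lamp: 4.82 × 9.81 = 47.28 N down at 1.18 m → arm 0.391 m, τ = 47.28 × 0.391 = 18.49 N·m clockwise.
Load: 28.2 × 9.81 = 276.6 N down at 0.45 m → arm 0.339 m, τ = 276.6 × 0.339 = 93.77 N·m counterclockwise.
Net moment of existing loads = 75.28 N·m counterclockwise.
The block weighs 14.2 × 9.81 = 139.3 N and must supply an equal clockwise moment, so its lever arm about the pivot is 75.28 / 139.3 = 0.54 m.
That puts it at 0.789 + 0.54 = 1.33 m from the left end.

x ≈ 1.33 m from the left end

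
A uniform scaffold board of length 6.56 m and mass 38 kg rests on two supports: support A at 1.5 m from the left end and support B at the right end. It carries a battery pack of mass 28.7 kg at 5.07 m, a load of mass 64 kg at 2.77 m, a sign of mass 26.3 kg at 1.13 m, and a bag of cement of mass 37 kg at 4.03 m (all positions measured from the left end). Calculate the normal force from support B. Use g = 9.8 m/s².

R_B ≈ 649 N

Choose support A as the axis so its reaction then has zero moment arm.
Beam weight: 38 × 9.8 = 372.4 N down at 3.28 m → arm 1.78 m, τ = 372.4 × 1.78 = 662.9 N·m clockwise.
Battery pack: 28.7 × 9.8 = 281.3 N down at 5.07 m → arm 3.57 m, τ = 281.3 × 3.57 = 1004 N·m clockwise.
Load: 64 × 9.8 = 627.2 N down at 2.77 m → arm 1.27 m, τ = 627.2 × 1.27 = 796.5 N·m clockwise.
Sign: 26.3 × 9.8 = 257.7 N down at 1.13 m → arm 0.37 m, τ = 257.7 × 0.37 = 95.35 N·m counterclockwise.
Bag of cement: 37 × 9.8 = 362.6 N down at 4.03 m → arm 2.53 m, τ = 362.6 × 2.53 = 917.4 N·m clockwise.
Net load moment about support A = 3285 N·m clockwise.
Reaction R at support B is upward at 6.56 m, arm 5.06 m → moment R × 5.06 counterclockwise.
Στ = 0 ⇒ R × 5.06 = 3285 ⇒ R = 649 N.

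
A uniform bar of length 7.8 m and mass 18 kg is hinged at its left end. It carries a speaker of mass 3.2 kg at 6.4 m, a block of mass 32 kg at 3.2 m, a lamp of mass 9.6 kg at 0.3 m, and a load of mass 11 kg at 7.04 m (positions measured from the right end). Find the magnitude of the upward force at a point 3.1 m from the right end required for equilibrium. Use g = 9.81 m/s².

About the left end:
Beam weight: 18 × 9.81 = 176.6 N down at 3.9 m → arm 3.9 m, τ = 176.6 × 3.9 = 688.7 N·m clockwise.
Speaker: 3.2 × 9.81 = 31.39 N down at 6.4 m → arm 1.4 m, τ = 31.39 × 1.4 = 43.95 N·m clockwise.
Block: 32 × 9.81 = 313.9 N down at 3.2 m → arm 4.6 m, τ = 313.9 × 4.6 = 1444 N·m clockwise.
Lamp: 9.6 × 9.81 = 94.18 N down at 0.3 m → arm 7.5 m, τ = 94.18 × 7.5 = 706.4 N·m clockwise.
Load: 11 × 9.81 = 107.9 N down at 7.04 m → arm 0.76 m, τ = 107.9 × 0.76 = 82 N·m clockwise.
Net moment of the loads = 2965 N·m clockwise.
The upward force F acts at a point 3.1 m from the right end, arm 4.7 m, giving F × 4.7 counterclockwise.
For rotational equilibrium, F × 4.7 = 2965, so F = 2965 / 4.7 = 631 N.

F ≈ 631 N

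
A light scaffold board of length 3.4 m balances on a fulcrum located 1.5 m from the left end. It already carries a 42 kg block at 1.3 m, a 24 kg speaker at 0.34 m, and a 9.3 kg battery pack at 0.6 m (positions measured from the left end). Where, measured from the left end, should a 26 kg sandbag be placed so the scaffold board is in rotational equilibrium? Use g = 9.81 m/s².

x ≈ 3.22 m from the left end

Sum moments about the fulcrum (at 1.5 m from the left end) (the support reaction has zero arm there).
Block: 42 × 9.81 = 412 N down at 1.3 m → arm 0.2 m, τ = 412 × 0.2 = 82.4 N·m counterclockwise.
Speaker: 24 × 9.81 = 235.4 N down at 0.34 m → arm 1.16 m, τ = 235.4 × 1.16 = 273.1 N·m counterclockwise.
Battery pack: 9.3 × 9.81 = 91.23 N down at 0.6 m → arm 0.9 m, τ = 91.23 × 0.9 = 82.11 N·m counterclockwise.
Net moment of existing loads = 437.6 N·m counterclockwise.
The sandbag weighs 26 × 9.81 = 255.1 N and must supply an equal clockwise moment, so its lever arm about the fulcrum is 437.6 / 255.1 = 1.72 m.
That puts it at 1.5 + 1.72 = 3.22 m from the left end.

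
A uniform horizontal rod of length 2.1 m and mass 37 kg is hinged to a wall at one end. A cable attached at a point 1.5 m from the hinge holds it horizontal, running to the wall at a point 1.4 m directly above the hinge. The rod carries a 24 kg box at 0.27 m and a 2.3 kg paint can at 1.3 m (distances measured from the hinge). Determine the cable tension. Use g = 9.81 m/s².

Choose the hinge as the axis so the unknown hinge reaction has zero arm there.
Beam weight: 37 × 9.81 = 363 N down at 1.05 m → arm 1.05 m, τ = 363 × 1.05 = 381.2 N·m clockwise.
Box: 24 × 9.81 = 235.4 N down at 0.27 m → arm 0.27 m, τ = 235.4 × 0.27 = 63.56 N·m clockwise.
Paint can: 2.3 × 9.81 = 22.56 N down at 1.3 m → arm 1.3 m, τ = 22.56 × 1.3 = 29.33 N·m clockwise.
Total clockwise load moment = 474.1 N·m.
The cable tension T acts at 1.5 m; only its component perpendicular to the rod, T sinθ, produces torque. sinθ = h/√(h²+d²) = 1.4/√(1.4²+1.5²) = 0.6823.
Balancing moments: T × 1.5 × 0.6823 = 474.1, giving T = 474.1 / 1.023 = 463 N.

T ≈ 463 N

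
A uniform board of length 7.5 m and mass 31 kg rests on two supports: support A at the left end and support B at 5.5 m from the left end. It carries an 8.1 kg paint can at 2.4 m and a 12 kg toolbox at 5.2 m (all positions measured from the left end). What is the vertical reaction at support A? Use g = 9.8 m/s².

Choose support B as the axis so its reaction then has zero moment arm.
Beam weight: 31 × 9.8 = 303.8 N down at 3.75 m → arm 1.75 m, τ = 303.8 × 1.75 = 531.6 N·m counterclockwise.
Paint can: 8.1 × 9.8 = 79.38 N down at 2.4 m → arm 3.1 m, τ = 79.38 × 3.1 = 246.1 N·m counterclockwise.
Toolbox: 12 × 9.8 = 117.6 N down at 5.2 m → arm 0.3 m, τ = 117.6 × 0.3 = 35.28 N·m counterclockwise.
Net load moment about support B = 813 N·m counterclockwise.
Reaction R at support A is upward at 0 m, arm 5.5 m → moment R × 5.5 clockwise.
Balancing moments: R × 5.5 = 813, giving R = 148 N.

R_A ≈ 148 N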